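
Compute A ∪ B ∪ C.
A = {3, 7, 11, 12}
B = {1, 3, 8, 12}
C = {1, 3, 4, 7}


Set A = {3, 7, 11, 12}
Set B = {1, 3, 8, 12}
Set C = {1, 3, 4, 7}
First, A ∪ B = {1, 3, 7, 8, 11, 12}
Then, (A ∪ B) ∪ C = {1, 3, 4, 7, 8, 11, 12}

{1, 3, 4, 7, 8, 11, 12}


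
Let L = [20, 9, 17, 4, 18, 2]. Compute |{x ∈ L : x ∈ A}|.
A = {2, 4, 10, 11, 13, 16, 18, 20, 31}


Set A = {2, 4, 10, 11, 13, 16, 18, 20, 31}
Candidates: [20, 9, 17, 4, 18, 2]
Check each candidate:
20 ∈ A, 9 ∉ A, 17 ∉ A, 4 ∈ A, 18 ∈ A, 2 ∈ A
Count of candidates in A: 4

4


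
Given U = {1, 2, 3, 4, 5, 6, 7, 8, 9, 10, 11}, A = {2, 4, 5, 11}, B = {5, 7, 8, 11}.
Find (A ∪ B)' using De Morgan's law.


U = {1, 2, 3, 4, 5, 6, 7, 8, 9, 10, 11}
A = {2, 4, 5, 11}, B = {5, 7, 8, 11}
A ∪ B = {2, 4, 5, 7, 8, 11}
(A ∪ B)' = U \ (A ∪ B) = {1, 3, 6, 9, 10}
Verification via A' ∩ B': A' = {1, 3, 6, 7, 8, 9, 10}, B' = {1, 2, 3, 4, 6, 9, 10}
A' ∩ B' = {1, 3, 6, 9, 10} ✓

{1, 3, 6, 9, 10}


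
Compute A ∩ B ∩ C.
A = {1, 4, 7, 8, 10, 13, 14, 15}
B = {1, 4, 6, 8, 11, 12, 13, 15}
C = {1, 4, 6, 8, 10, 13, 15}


Set A = {1, 4, 7, 8, 10, 13, 14, 15}
Set B = {1, 4, 6, 8, 11, 12, 13, 15}
Set C = {1, 4, 6, 8, 10, 13, 15}
First, A ∩ B = {1, 4, 8, 13, 15}
Then, (A ∩ B) ∩ C = {1, 4, 8, 13, 15}

{1, 4, 8, 13, 15}


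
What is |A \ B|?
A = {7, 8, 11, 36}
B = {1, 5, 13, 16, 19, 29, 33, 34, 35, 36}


Set A = {7, 8, 11, 36}
Set B = {1, 5, 13, 16, 19, 29, 33, 34, 35, 36}
A \ B = {7, 8, 11}
|A \ B| = 3

3


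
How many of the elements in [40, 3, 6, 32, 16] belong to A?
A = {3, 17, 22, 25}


Set A = {3, 17, 22, 25}
Candidates: [40, 3, 6, 32, 16]
Check each candidate:
40 ∉ A, 3 ∈ A, 6 ∉ A, 32 ∉ A, 16 ∉ A
Count of candidates in A: 1

1


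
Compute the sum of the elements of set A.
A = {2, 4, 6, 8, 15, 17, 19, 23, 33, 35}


Set A = {2, 4, 6, 8, 15, 17, 19, 23, 33, 35}
Sum = 2 + 4 + 6 + 8 + 15 + 17 + 19 + 23 + 33 + 35 = 162

162


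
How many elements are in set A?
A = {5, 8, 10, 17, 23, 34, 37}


Set A = {5, 8, 10, 17, 23, 34, 37}
Listing elements: 5, 8, 10, 17, 23, 34, 37
Counting: 7 elements
|A| = 7

7


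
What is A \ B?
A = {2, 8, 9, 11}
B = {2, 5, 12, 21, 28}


Set A = {2, 8, 9, 11}
Set B = {2, 5, 12, 21, 28}
A \ B includes elements in A that are not in B.
Check each element of A:
2 (in B, remove), 8 (not in B, keep), 9 (not in B, keep), 11 (not in B, keep)
A \ B = {8, 9, 11}

{8, 9, 11}


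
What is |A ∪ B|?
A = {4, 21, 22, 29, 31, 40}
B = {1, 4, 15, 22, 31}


Set A = {4, 21, 22, 29, 31, 40}, |A| = 6
Set B = {1, 4, 15, 22, 31}, |B| = 5
A ∩ B = {4, 22, 31}, |A ∩ B| = 3
|A ∪ B| = |A| + |B| - |A ∩ B| = 6 + 5 - 3 = 8

8


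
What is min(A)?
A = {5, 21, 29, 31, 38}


Set A = {5, 21, 29, 31, 38}
Elements in ascending order: 5, 21, 29, 31, 38
The smallest element is 5.

5


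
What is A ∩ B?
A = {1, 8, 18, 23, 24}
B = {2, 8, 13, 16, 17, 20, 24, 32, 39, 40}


Set A = {1, 8, 18, 23, 24}
Set B = {2, 8, 13, 16, 17, 20, 24, 32, 39, 40}
A ∩ B includes only elements in both sets.
Check each element of A against B:
1 ✗, 8 ✓, 18 ✗, 23 ✗, 24 ✓
A ∩ B = {8, 24}

{8, 24}


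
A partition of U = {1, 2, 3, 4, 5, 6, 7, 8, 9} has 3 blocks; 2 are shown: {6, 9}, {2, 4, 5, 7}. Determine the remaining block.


U = {1, 2, 3, 4, 5, 6, 7, 8, 9}
Shown blocks: {6, 9}, {2, 4, 5, 7}
A partition's blocks are pairwise disjoint and cover U, so the missing block = U \ (union of shown blocks).
Union of shown blocks: {2, 4, 5, 6, 7, 9}
Missing block = U \ (union) = {1, 3, 8}

{1, 3, 8}


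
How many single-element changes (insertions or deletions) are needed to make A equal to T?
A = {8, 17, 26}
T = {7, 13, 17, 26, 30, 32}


Set A = {8, 17, 26}
Set T = {7, 13, 17, 26, 30, 32}
Elements to remove from A (in A, not in T): {8} → 1 removals
Elements to add to A (in T, not in A): {7, 13, 30, 32} → 4 additions
Total edits = 1 + 4 = 5

5


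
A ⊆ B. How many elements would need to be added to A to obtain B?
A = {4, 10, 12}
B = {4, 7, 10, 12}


Set A = {4, 10, 12}, |A| = 3
Set B = {4, 7, 10, 12}, |B| = 4
Since A ⊆ B: B \ A = {7}
|B| - |A| = 4 - 3 = 1

1


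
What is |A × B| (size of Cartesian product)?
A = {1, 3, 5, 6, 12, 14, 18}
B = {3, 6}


Set A = {1, 3, 5, 6, 12, 14, 18} has 7 elements.
Set B = {3, 6} has 2 elements.
|A × B| = |A| × |B| = 7 × 2 = 14

14


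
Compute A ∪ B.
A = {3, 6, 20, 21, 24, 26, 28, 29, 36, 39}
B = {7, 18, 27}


Set A = {3, 6, 20, 21, 24, 26, 28, 29, 36, 39}
Set B = {7, 18, 27}
A ∪ B includes all elements in either set.
Elements from A: {3, 6, 20, 21, 24, 26, 28, 29, 36, 39}
Elements from B not already included: {7, 18, 27}
A ∪ B = {3, 6, 7, 18, 20, 21, 24, 26, 27, 28, 29, 36, 39}

{3, 6, 7, 18, 20, 21, 24, 26, 27, 28, 29, 36, 39}


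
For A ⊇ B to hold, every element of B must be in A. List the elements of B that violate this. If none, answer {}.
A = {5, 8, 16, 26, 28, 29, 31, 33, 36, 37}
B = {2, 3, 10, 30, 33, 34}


Set A = {5, 8, 16, 26, 28, 29, 31, 33, 36, 37}
Set B = {2, 3, 10, 30, 33, 34}
Check each element of B against A:
2 ∉ A (include), 3 ∉ A (include), 10 ∉ A (include), 30 ∉ A (include), 33 ∈ A, 34 ∉ A (include)
Elements of B not in A: {2, 3, 10, 30, 34}

{2, 3, 10, 30, 34}


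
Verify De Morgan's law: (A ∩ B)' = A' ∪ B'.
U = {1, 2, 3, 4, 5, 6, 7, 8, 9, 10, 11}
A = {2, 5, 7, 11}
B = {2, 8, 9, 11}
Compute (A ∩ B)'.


U = {1, 2, 3, 4, 5, 6, 7, 8, 9, 10, 11}
A = {2, 5, 7, 11}, B = {2, 8, 9, 11}
A ∩ B = {2, 11}
(A ∩ B)' = U \ (A ∩ B) = {1, 3, 4, 5, 6, 7, 8, 9, 10}
Verification via A' ∪ B': A' = {1, 3, 4, 6, 8, 9, 10}, B' = {1, 3, 4, 5, 6, 7, 10}
A' ∪ B' = {1, 3, 4, 5, 6, 7, 8, 9, 10} ✓

{1, 3, 4, 5, 6, 7, 8, 9, 10}


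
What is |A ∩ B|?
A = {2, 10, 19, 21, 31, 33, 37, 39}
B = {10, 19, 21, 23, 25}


Set A = {2, 10, 19, 21, 31, 33, 37, 39}
Set B = {10, 19, 21, 23, 25}
A ∩ B = {10, 19, 21}
|A ∩ B| = 3

3


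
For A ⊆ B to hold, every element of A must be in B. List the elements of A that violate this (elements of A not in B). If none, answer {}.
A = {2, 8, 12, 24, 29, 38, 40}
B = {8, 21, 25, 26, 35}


Set A = {2, 8, 12, 24, 29, 38, 40}
Set B = {8, 21, 25, 26, 35}
Check each element of A against B:
2 ∉ B (include), 8 ∈ B, 12 ∉ B (include), 24 ∉ B (include), 29 ∉ B (include), 38 ∉ B (include), 40 ∉ B (include)
Elements of A not in B: {2, 12, 24, 29, 38, 40}

{2, 12, 24, 29, 38, 40}


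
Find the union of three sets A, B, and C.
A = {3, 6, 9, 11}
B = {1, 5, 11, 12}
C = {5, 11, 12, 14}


Set A = {3, 6, 9, 11}
Set B = {1, 5, 11, 12}
Set C = {5, 11, 12, 14}
First, A ∪ B = {1, 3, 5, 6, 9, 11, 12}
Then, (A ∪ B) ∪ C = {1, 3, 5, 6, 9, 11, 12, 14}

{1, 3, 5, 6, 9, 11, 12, 14}


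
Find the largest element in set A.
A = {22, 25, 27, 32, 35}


Set A = {22, 25, 27, 32, 35}
Elements in ascending order: 22, 25, 27, 32, 35
The largest element is 35.

35


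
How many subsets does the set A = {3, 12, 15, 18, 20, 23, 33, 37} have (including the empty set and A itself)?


Set A = {3, 12, 15, 18, 20, 23, 33, 37}
|A| = 8
The power set P(A) contains all subsets of A.
|P(A)| = 2^|A| = 2^8 = 256

256


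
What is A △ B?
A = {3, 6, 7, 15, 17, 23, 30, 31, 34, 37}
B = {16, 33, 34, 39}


Set A = {3, 6, 7, 15, 17, 23, 30, 31, 34, 37}
Set B = {16, 33, 34, 39}
A △ B = (A \ B) ∪ (B \ A)
Elements in A but not B: {3, 6, 7, 15, 17, 23, 30, 31, 37}
Elements in B but not A: {16, 33, 39}
A △ B = {3, 6, 7, 15, 16, 17, 23, 30, 31, 33, 37, 39}

{3, 6, 7, 15, 16, 17, 23, 30, 31, 33, 37, 39}


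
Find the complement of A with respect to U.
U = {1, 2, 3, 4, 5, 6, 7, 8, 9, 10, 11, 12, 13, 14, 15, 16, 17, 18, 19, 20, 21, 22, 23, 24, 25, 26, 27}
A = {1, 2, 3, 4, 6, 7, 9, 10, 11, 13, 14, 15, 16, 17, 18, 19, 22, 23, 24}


Universal set U = {1, 2, 3, 4, 5, 6, 7, 8, 9, 10, 11, 12, 13, 14, 15, 16, 17, 18, 19, 20, 21, 22, 23, 24, 25, 26, 27}
Set A = {1, 2, 3, 4, 6, 7, 9, 10, 11, 13, 14, 15, 16, 17, 18, 19, 22, 23, 24}
A' = U \ A = elements in U but not in A
Checking each element of U:
1 (in A, exclude), 2 (in A, exclude), 3 (in A, exclude), 4 (in A, exclude), 5 (not in A, include), 6 (in A, exclude), 7 (in A, exclude), 8 (not in A, include), 9 (in A, exclude), 10 (in A, exclude), 11 (in A, exclude), 12 (not in A, include), 13 (in A, exclude), 14 (in A, exclude), 15 (in A, exclude), 16 (in A, exclude), 17 (in A, exclude), 18 (in A, exclude), 19 (in A, exclude), 20 (not in A, include), 21 (not in A, include), 22 (in A, exclude), 23 (in A, exclude), 24 (in A, exclude), 25 (not in A, include), 26 (not in A, include), 27 (not in A, include)
A' = {5, 8, 12, 20, 21, 25, 26, 27}

{5, 8, 12, 20, 21, 25, 26, 27}


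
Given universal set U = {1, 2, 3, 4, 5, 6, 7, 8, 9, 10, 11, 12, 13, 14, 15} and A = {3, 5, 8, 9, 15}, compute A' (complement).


Universal set U = {1, 2, 3, 4, 5, 6, 7, 8, 9, 10, 11, 12, 13, 14, 15}
Set A = {3, 5, 8, 9, 15}
A' = U \ A = elements in U but not in A
Checking each element of U:
1 (not in A, include), 2 (not in A, include), 3 (in A, exclude), 4 (not in A, include), 5 (in A, exclude), 6 (not in A, include), 7 (not in A, include), 8 (in A, exclude), 9 (in A, exclude), 10 (not in A, include), 11 (not in A, include), 12 (not in A, include), 13 (not in A, include), 14 (not in A, include), 15 (in A, exclude)
A' = {1, 2, 4, 6, 7, 10, 11, 12, 13, 14}

{1, 2, 4, 6, 7, 10, 11, 12, 13, 14}


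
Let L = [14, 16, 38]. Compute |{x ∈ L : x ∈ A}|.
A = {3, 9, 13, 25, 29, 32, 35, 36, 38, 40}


Set A = {3, 9, 13, 25, 29, 32, 35, 36, 38, 40}
Candidates: [14, 16, 38]
Check each candidate:
14 ∉ A, 16 ∉ A, 38 ∈ A
Count of candidates in A: 1

1


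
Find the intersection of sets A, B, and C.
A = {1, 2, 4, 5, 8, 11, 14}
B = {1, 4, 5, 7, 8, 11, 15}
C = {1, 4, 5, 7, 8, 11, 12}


Set A = {1, 2, 4, 5, 8, 11, 14}
Set B = {1, 4, 5, 7, 8, 11, 15}
Set C = {1, 4, 5, 7, 8, 11, 12}
First, A ∩ B = {1, 4, 5, 8, 11}
Then, (A ∩ B) ∩ C = {1, 4, 5, 8, 11}

{1, 4, 5, 8, 11}


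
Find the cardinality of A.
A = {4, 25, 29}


Set A = {4, 25, 29}
Listing elements: 4, 25, 29
Counting: 3 elements
|A| = 3

3


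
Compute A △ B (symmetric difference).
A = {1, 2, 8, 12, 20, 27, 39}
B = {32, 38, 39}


Set A = {1, 2, 8, 12, 20, 27, 39}
Set B = {32, 38, 39}
A △ B = (A \ B) ∪ (B \ A)
Elements in A but not B: {1, 2, 8, 12, 20, 27}
Elements in B but not A: {32, 38}
A △ B = {1, 2, 8, 12, 20, 27, 32, 38}

{1, 2, 8, 12, 20, 27, 32, 38}


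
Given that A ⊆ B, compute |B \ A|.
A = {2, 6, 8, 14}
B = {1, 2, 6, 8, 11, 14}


Set A = {2, 6, 8, 14}, |A| = 4
Set B = {1, 2, 6, 8, 11, 14}, |B| = 6
Since A ⊆ B: B \ A = {1, 11}
|B| - |A| = 6 - 4 = 2

2


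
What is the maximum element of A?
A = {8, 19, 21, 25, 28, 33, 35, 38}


Set A = {8, 19, 21, 25, 28, 33, 35, 38}
Elements in ascending order: 8, 19, 21, 25, 28, 33, 35, 38
The largest element is 38.

38


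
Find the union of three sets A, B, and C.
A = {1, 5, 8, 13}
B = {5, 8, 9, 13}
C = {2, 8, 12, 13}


Set A = {1, 5, 8, 13}
Set B = {5, 8, 9, 13}
Set C = {2, 8, 12, 13}
First, A ∪ B = {1, 5, 8, 9, 13}
Then, (A ∪ B) ∪ C = {1, 2, 5, 8, 9, 12, 13}

{1, 2, 5, 8, 9, 12, 13}


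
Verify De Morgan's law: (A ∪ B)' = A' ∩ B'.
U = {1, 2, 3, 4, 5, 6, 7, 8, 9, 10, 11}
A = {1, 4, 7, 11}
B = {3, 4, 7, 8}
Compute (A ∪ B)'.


U = {1, 2, 3, 4, 5, 6, 7, 8, 9, 10, 11}
A = {1, 4, 7, 11}, B = {3, 4, 7, 8}
A ∪ B = {1, 3, 4, 7, 8, 11}
(A ∪ B)' = U \ (A ∪ B) = {2, 5, 6, 9, 10}
Verification via A' ∩ B': A' = {2, 3, 5, 6, 8, 9, 10}, B' = {1, 2, 5, 6, 9, 10, 11}
A' ∩ B' = {2, 5, 6, 9, 10} ✓

{2, 5, 6, 9, 10}


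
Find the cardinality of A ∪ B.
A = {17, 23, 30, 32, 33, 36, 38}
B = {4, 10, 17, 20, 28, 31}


Set A = {17, 23, 30, 32, 33, 36, 38}, |A| = 7
Set B = {4, 10, 17, 20, 28, 31}, |B| = 6
A ∩ B = {17}, |A ∩ B| = 1
|A ∪ B| = |A| + |B| - |A ∩ B| = 7 + 6 - 1 = 12

12


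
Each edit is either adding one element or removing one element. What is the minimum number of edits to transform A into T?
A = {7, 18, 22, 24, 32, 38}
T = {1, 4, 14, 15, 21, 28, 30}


Set A = {7, 18, 22, 24, 32, 38}
Set T = {1, 4, 14, 15, 21, 28, 30}
Elements to remove from A (in A, not in T): {7, 18, 22, 24, 32, 38} → 6 removals
Elements to add to A (in T, not in A): {1, 4, 14, 15, 21, 28, 30} → 7 additions
Total edits = 6 + 7 = 13

13


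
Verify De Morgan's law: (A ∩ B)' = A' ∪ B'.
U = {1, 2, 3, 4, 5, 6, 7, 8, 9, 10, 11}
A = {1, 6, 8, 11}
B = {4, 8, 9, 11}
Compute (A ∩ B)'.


U = {1, 2, 3, 4, 5, 6, 7, 8, 9, 10, 11}
A = {1, 6, 8, 11}, B = {4, 8, 9, 11}
A ∩ B = {8, 11}
(A ∩ B)' = U \ (A ∩ B) = {1, 2, 3, 4, 5, 6, 7, 9, 10}
Verification via A' ∪ B': A' = {2, 3, 4, 5, 7, 9, 10}, B' = {1, 2, 3, 5, 6, 7, 10}
A' ∪ B' = {1, 2, 3, 4, 5, 6, 7, 9, 10} ✓

{1, 2, 3, 4, 5, 6, 7, 9, 10}


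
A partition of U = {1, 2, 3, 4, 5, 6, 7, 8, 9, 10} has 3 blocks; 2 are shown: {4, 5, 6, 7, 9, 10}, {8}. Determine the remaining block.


U = {1, 2, 3, 4, 5, 6, 7, 8, 9, 10}
Shown blocks: {4, 5, 6, 7, 9, 10}, {8}
A partition's blocks are pairwise disjoint and cover U, so the missing block = U \ (union of shown blocks).
Union of shown blocks: {4, 5, 6, 7, 8, 9, 10}
Missing block = U \ (union) = {1, 2, 3}

{1, 2, 3}


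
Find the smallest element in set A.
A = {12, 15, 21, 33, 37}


Set A = {12, 15, 21, 33, 37}
Elements in ascending order: 12, 15, 21, 33, 37
The smallest element is 12.

12


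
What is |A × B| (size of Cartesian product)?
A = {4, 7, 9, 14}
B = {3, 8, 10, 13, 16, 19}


Set A = {4, 7, 9, 14} has 4 elements.
Set B = {3, 8, 10, 13, 16, 19} has 6 elements.
|A × B| = |A| × |B| = 4 × 6 = 24

24


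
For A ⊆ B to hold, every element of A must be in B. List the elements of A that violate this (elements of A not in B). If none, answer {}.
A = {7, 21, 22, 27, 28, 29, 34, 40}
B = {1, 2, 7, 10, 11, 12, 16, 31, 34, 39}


Set A = {7, 21, 22, 27, 28, 29, 34, 40}
Set B = {1, 2, 7, 10, 11, 12, 16, 31, 34, 39}
Check each element of A against B:
7 ∈ B, 21 ∉ B (include), 22 ∉ B (include), 27 ∉ B (include), 28 ∉ B (include), 29 ∉ B (include), 34 ∈ B, 40 ∉ B (include)
Elements of A not in B: {21, 22, 27, 28, 29, 40}

{21, 22, 27, 28, 29, 40}


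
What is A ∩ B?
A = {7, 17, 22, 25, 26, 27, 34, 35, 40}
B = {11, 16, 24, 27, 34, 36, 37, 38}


Set A = {7, 17, 22, 25, 26, 27, 34, 35, 40}
Set B = {11, 16, 24, 27, 34, 36, 37, 38}
A ∩ B includes only elements in both sets.
Check each element of A against B:
7 ✗, 17 ✗, 22 ✗, 25 ✗, 26 ✗, 27 ✓, 34 ✓, 35 ✗, 40 ✗
A ∩ B = {27, 34}

{27, 34}


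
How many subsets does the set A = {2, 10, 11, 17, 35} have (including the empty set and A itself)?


Set A = {2, 10, 11, 17, 35}
|A| = 5
The power set P(A) contains all subsets of A.
|P(A)| = 2^|A| = 2^5 = 32

32


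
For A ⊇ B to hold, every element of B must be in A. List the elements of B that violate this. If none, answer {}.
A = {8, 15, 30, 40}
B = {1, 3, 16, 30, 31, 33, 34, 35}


Set A = {8, 15, 30, 40}
Set B = {1, 3, 16, 30, 31, 33, 34, 35}
Check each element of B against A:
1 ∉ A (include), 3 ∉ A (include), 16 ∉ A (include), 30 ∈ A, 31 ∉ A (include), 33 ∉ A (include), 34 ∉ A (include), 35 ∉ A (include)
Elements of B not in A: {1, 3, 16, 31, 33, 34, 35}

{1, 3, 16, 31, 33, 34, 35}


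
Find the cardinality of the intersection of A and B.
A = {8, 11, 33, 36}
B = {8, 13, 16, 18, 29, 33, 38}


Set A = {8, 11, 33, 36}
Set B = {8, 13, 16, 18, 29, 33, 38}
A ∩ B = {8, 33}
|A ∩ B| = 2

2


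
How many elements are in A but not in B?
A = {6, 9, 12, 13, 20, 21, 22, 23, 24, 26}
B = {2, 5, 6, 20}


Set A = {6, 9, 12, 13, 20, 21, 22, 23, 24, 26}
Set B = {2, 5, 6, 20}
A \ B = {9, 12, 13, 21, 22, 23, 24, 26}
|A \ B| = 8

8


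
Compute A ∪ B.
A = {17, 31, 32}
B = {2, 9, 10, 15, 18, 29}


Set A = {17, 31, 32}
Set B = {2, 9, 10, 15, 18, 29}
A ∪ B includes all elements in either set.
Elements from A: {17, 31, 32}
Elements from B not already included: {2, 9, 10, 15, 18, 29}
A ∪ B = {2, 9, 10, 15, 17, 18, 29, 31, 32}

{2, 9, 10, 15, 17, 18, 29, 31, 32}


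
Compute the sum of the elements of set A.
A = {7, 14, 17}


Set A = {7, 14, 17}
Sum = 7 + 14 + 17 = 38

38


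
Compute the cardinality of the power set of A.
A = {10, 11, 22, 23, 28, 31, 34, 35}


Set A = {10, 11, 22, 23, 28, 31, 34, 35}
|A| = 8
The power set P(A) contains all subsets of A.
|P(A)| = 2^|A| = 2^8 = 256

256


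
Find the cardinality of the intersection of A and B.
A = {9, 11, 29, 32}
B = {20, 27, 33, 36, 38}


Set A = {9, 11, 29, 32}
Set B = {20, 27, 33, 36, 38}
A ∩ B = {}
|A ∩ B| = 0

0


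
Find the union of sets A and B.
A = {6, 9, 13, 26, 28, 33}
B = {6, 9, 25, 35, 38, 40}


Set A = {6, 9, 13, 26, 28, 33}
Set B = {6, 9, 25, 35, 38, 40}
A ∪ B includes all elements in either set.
Elements from A: {6, 9, 13, 26, 28, 33}
Elements from B not already included: {25, 35, 38, 40}
A ∪ B = {6, 9, 13, 25, 26, 28, 33, 35, 38, 40}

{6, 9, 13, 25, 26, 28, 33, 35, 38, 40}


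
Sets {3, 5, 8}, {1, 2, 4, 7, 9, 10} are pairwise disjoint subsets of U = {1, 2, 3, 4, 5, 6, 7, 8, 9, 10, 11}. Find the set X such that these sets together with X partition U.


U = {1, 2, 3, 4, 5, 6, 7, 8, 9, 10, 11}
Shown blocks: {3, 5, 8}, {1, 2, 4, 7, 9, 10}
A partition's blocks are pairwise disjoint and cover U, so the missing block = U \ (union of shown blocks).
Union of shown blocks: {1, 2, 3, 4, 5, 7, 8, 9, 10}
Missing block = U \ (union) = {6, 11}

{6, 11}


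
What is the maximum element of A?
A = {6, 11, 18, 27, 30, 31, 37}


Set A = {6, 11, 18, 27, 30, 31, 37}
Elements in ascending order: 6, 11, 18, 27, 30, 31, 37
The largest element is 37.

37


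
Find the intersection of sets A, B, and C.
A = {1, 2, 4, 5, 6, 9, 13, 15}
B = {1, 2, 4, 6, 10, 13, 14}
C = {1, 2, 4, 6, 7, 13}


Set A = {1, 2, 4, 5, 6, 9, 13, 15}
Set B = {1, 2, 4, 6, 10, 13, 14}
Set C = {1, 2, 4, 6, 7, 13}
First, A ∩ B = {1, 2, 4, 6, 13}
Then, (A ∩ B) ∩ C = {1, 2, 4, 6, 13}

{1, 2, 4, 6, 13}


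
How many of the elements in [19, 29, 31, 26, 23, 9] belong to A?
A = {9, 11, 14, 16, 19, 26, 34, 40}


Set A = {9, 11, 14, 16, 19, 26, 34, 40}
Candidates: [19, 29, 31, 26, 23, 9]
Check each candidate:
19 ∈ A, 29 ∉ A, 31 ∉ A, 26 ∈ A, 23 ∉ A, 9 ∈ A
Count of candidates in A: 3

3


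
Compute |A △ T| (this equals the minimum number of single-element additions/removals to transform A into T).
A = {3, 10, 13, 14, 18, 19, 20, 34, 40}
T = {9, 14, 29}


Set A = {3, 10, 13, 14, 18, 19, 20, 34, 40}
Set T = {9, 14, 29}
Elements to remove from A (in A, not in T): {3, 10, 13, 18, 19, 20, 34, 40} → 8 removals
Elements to add to A (in T, not in A): {9, 29} → 2 additions
Total edits = 8 + 2 = 10

10


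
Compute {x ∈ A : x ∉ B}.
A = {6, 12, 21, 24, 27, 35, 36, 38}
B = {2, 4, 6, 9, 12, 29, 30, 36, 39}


Set A = {6, 12, 21, 24, 27, 35, 36, 38}
Set B = {2, 4, 6, 9, 12, 29, 30, 36, 39}
Check each element of A against B:
6 ∈ B, 12 ∈ B, 21 ∉ B (include), 24 ∉ B (include), 27 ∉ B (include), 35 ∉ B (include), 36 ∈ B, 38 ∉ B (include)
Elements of A not in B: {21, 24, 27, 35, 38}

{21, 24, 27, 35, 38}


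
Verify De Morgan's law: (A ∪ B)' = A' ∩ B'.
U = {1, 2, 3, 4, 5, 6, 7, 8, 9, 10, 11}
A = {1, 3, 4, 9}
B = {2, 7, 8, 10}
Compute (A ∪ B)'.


U = {1, 2, 3, 4, 5, 6, 7, 8, 9, 10, 11}
A = {1, 3, 4, 9}, B = {2, 7, 8, 10}
A ∪ B = {1, 2, 3, 4, 7, 8, 9, 10}
(A ∪ B)' = U \ (A ∪ B) = {5, 6, 11}
Verification via A' ∩ B': A' = {2, 5, 6, 7, 8, 10, 11}, B' = {1, 3, 4, 5, 6, 9, 11}
A' ∩ B' = {5, 6, 11} ✓

{5, 6, 11}


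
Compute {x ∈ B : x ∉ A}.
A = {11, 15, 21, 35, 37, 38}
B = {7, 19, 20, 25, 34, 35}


Set A = {11, 15, 21, 35, 37, 38}
Set B = {7, 19, 20, 25, 34, 35}
Check each element of B against A:
7 ∉ A (include), 19 ∉ A (include), 20 ∉ A (include), 25 ∉ A (include), 34 ∉ A (include), 35 ∈ A
Elements of B not in A: {7, 19, 20, 25, 34}

{7, 19, 20, 25, 34}


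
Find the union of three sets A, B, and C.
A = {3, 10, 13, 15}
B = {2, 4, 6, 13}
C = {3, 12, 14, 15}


Set A = {3, 10, 13, 15}
Set B = {2, 4, 6, 13}
Set C = {3, 12, 14, 15}
First, A ∪ B = {2, 3, 4, 6, 10, 13, 15}
Then, (A ∪ B) ∪ C = {2, 3, 4, 6, 10, 12, 13, 14, 15}

{2, 3, 4, 6, 10, 12, 13, 14, 15}


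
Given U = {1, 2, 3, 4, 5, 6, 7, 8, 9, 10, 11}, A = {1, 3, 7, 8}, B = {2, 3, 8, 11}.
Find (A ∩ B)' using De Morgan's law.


U = {1, 2, 3, 4, 5, 6, 7, 8, 9, 10, 11}
A = {1, 3, 7, 8}, B = {2, 3, 8, 11}
A ∩ B = {3, 8}
(A ∩ B)' = U \ (A ∩ B) = {1, 2, 4, 5, 6, 7, 9, 10, 11}
Verification via A' ∪ B': A' = {2, 4, 5, 6, 9, 10, 11}, B' = {1, 4, 5, 6, 7, 9, 10}
A' ∪ B' = {1, 2, 4, 5, 6, 7, 9, 10, 11} ✓

{1, 2, 4, 5, 6, 7, 9, 10, 11}


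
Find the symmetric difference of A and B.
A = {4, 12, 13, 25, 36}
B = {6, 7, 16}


Set A = {4, 12, 13, 25, 36}
Set B = {6, 7, 16}
A △ B = (A \ B) ∪ (B \ A)
Elements in A but not B: {4, 12, 13, 25, 36}
Elements in B but not A: {6, 7, 16}
A △ B = {4, 6, 7, 12, 13, 16, 25, 36}

{4, 6, 7, 12, 13, 16, 25, 36}


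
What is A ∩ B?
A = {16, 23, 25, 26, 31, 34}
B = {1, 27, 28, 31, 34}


Set A = {16, 23, 25, 26, 31, 34}
Set B = {1, 27, 28, 31, 34}
A ∩ B includes only elements in both sets.
Check each element of A against B:
16 ✗, 23 ✗, 25 ✗, 26 ✗, 31 ✓, 34 ✓
A ∩ B = {31, 34}

{31, 34}


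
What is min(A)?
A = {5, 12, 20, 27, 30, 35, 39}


Set A = {5, 12, 20, 27, 30, 35, 39}
Elements in ascending order: 5, 12, 20, 27, 30, 35, 39
The smallest element is 5.

5


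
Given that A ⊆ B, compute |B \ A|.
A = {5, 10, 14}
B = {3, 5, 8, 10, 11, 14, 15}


Set A = {5, 10, 14}, |A| = 3
Set B = {3, 5, 8, 10, 11, 14, 15}, |B| = 7
Since A ⊆ B: B \ A = {3, 8, 11, 15}
|B| - |A| = 7 - 3 = 4

4


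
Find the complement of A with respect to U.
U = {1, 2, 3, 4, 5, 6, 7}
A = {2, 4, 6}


Universal set U = {1, 2, 3, 4, 5, 6, 7}
Set A = {2, 4, 6}
A' = U \ A = elements in U but not in A
Checking each element of U:
1 (not in A, include), 2 (in A, exclude), 3 (not in A, include), 4 (in A, exclude), 5 (not in A, include), 6 (in A, exclude), 7 (not in A, include)
A' = {1, 3, 5, 7}

{1, 3, 5, 7}


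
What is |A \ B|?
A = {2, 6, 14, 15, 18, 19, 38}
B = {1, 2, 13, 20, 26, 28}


Set A = {2, 6, 14, 15, 18, 19, 38}
Set B = {1, 2, 13, 20, 26, 28}
A \ B = {6, 14, 15, 18, 19, 38}
|A \ B| = 6

6


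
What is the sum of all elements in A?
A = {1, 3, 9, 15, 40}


Set A = {1, 3, 9, 15, 40}
Sum = 1 + 3 + 9 + 15 + 40 = 68

68


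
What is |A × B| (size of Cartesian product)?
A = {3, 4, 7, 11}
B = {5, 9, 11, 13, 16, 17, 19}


Set A = {3, 4, 7, 11} has 4 elements.
Set B = {5, 9, 11, 13, 16, 17, 19} has 7 elements.
|A × B| = |A| × |B| = 4 × 7 = 28

28


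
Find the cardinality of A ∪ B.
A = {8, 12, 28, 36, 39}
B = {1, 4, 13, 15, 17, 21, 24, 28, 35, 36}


Set A = {8, 12, 28, 36, 39}, |A| = 5
Set B = {1, 4, 13, 15, 17, 21, 24, 28, 35, 36}, |B| = 10
A ∩ B = {28, 36}, |A ∩ B| = 2
|A ∪ B| = |A| + |B| - |A ∩ B| = 5 + 10 - 2 = 13

13


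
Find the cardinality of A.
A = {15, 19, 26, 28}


Set A = {15, 19, 26, 28}
Listing elements: 15, 19, 26, 28
Counting: 4 elements
|A| = 4

4


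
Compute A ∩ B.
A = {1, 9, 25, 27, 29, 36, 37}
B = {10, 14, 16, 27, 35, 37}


Set A = {1, 9, 25, 27, 29, 36, 37}
Set B = {10, 14, 16, 27, 35, 37}
A ∩ B includes only elements in both sets.
Check each element of A against B:
1 ✗, 9 ✗, 25 ✗, 27 ✓, 29 ✗, 36 ✗, 37 ✓
A ∩ B = {27, 37}

{27, 37}


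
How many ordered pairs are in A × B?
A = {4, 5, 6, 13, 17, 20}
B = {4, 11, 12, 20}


Set A = {4, 5, 6, 13, 17, 20} has 6 elements.
Set B = {4, 11, 12, 20} has 4 elements.
|A × B| = |A| × |B| = 6 × 4 = 24

24


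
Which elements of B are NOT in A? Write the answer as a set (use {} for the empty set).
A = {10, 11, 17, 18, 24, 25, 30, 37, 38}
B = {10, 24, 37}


Set A = {10, 11, 17, 18, 24, 25, 30, 37, 38}
Set B = {10, 24, 37}
Check each element of B against A:
10 ∈ A, 24 ∈ A, 37 ∈ A
Elements of B not in A: {}

{}


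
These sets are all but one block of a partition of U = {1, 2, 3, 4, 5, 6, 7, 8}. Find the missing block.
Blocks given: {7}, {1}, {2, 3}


U = {1, 2, 3, 4, 5, 6, 7, 8}
Shown blocks: {7}, {1}, {2, 3}
A partition's blocks are pairwise disjoint and cover U, so the missing block = U \ (union of shown blocks).
Union of shown blocks: {1, 2, 3, 7}
Missing block = U \ (union) = {4, 5, 6, 8}

{4, 5, 6, 8}


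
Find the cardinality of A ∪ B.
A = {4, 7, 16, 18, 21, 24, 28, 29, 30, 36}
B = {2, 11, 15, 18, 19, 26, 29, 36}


Set A = {4, 7, 16, 18, 21, 24, 28, 29, 30, 36}, |A| = 10
Set B = {2, 11, 15, 18, 19, 26, 29, 36}, |B| = 8
A ∩ B = {18, 29, 36}, |A ∩ B| = 3
|A ∪ B| = |A| + |B| - |A ∩ B| = 10 + 8 - 3 = 15

15


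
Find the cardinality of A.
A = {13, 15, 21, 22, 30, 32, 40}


Set A = {13, 15, 21, 22, 30, 32, 40}
Listing elements: 13, 15, 21, 22, 30, 32, 40
Counting: 7 elements
|A| = 7

7


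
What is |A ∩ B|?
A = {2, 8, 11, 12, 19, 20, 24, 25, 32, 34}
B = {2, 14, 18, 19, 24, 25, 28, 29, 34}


Set A = {2, 8, 11, 12, 19, 20, 24, 25, 32, 34}
Set B = {2, 14, 18, 19, 24, 25, 28, 29, 34}
A ∩ B = {2, 19, 24, 25, 34}
|A ∩ B| = 5

5


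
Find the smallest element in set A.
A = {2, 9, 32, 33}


Set A = {2, 9, 32, 33}
Elements in ascending order: 2, 9, 32, 33
The smallest element is 2.

2


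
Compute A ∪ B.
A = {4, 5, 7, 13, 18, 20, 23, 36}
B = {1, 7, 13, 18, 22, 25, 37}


Set A = {4, 5, 7, 13, 18, 20, 23, 36}
Set B = {1, 7, 13, 18, 22, 25, 37}
A ∪ B includes all elements in either set.
Elements from A: {4, 5, 7, 13, 18, 20, 23, 36}
Elements from B not already included: {1, 22, 25, 37}
A ∪ B = {1, 4, 5, 7, 13, 18, 20, 22, 23, 25, 36, 37}

{1, 4, 5, 7, 13, 18, 20, 22, 23, 25, 36, 37}


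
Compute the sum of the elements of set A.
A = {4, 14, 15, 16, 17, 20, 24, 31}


Set A = {4, 14, 15, 16, 17, 20, 24, 31}
Sum = 4 + 14 + 15 + 16 + 17 + 20 + 24 + 31 = 141

141


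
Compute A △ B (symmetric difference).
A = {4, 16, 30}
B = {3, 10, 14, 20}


Set A = {4, 16, 30}
Set B = {3, 10, 14, 20}
A △ B = (A \ B) ∪ (B \ A)
Elements in A but not B: {4, 16, 30}
Elements in B but not A: {3, 10, 14, 20}
A △ B = {3, 4, 10, 14, 16, 20, 30}

{3, 4, 10, 14, 16, 20, 30}


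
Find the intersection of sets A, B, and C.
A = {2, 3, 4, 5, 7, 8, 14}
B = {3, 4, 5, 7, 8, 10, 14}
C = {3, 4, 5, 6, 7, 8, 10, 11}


Set A = {2, 3, 4, 5, 7, 8, 14}
Set B = {3, 4, 5, 7, 8, 10, 14}
Set C = {3, 4, 5, 6, 7, 8, 10, 11}
First, A ∩ B = {3, 4, 5, 7, 8, 14}
Then, (A ∩ B) ∩ C = {3, 4, 5, 7, 8}

{3, 4, 5, 7, 8}


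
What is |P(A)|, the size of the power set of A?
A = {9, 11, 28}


Set A = {9, 11, 28}
|A| = 3
The power set P(A) contains all subsets of A.
|P(A)| = 2^|A| = 2^3 = 8

8


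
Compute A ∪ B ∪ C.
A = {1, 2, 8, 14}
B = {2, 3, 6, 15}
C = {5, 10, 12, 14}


Set A = {1, 2, 8, 14}
Set B = {2, 3, 6, 15}
Set C = {5, 10, 12, 14}
First, A ∪ B = {1, 2, 3, 6, 8, 14, 15}
Then, (A ∪ B) ∪ C = {1, 2, 3, 5, 6, 8, 10, 12, 14, 15}

{1, 2, 3, 5, 6, 8, 10, 12, 14, 15}


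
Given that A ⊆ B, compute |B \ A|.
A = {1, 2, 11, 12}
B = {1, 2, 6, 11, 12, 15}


Set A = {1, 2, 11, 12}, |A| = 4
Set B = {1, 2, 6, 11, 12, 15}, |B| = 6
Since A ⊆ B: B \ A = {6, 15}
|B| - |A| = 6 - 4 = 2

2


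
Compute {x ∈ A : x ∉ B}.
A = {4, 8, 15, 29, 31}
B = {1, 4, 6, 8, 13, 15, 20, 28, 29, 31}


Set A = {4, 8, 15, 29, 31}
Set B = {1, 4, 6, 8, 13, 15, 20, 28, 29, 31}
Check each element of A against B:
4 ∈ B, 8 ∈ B, 15 ∈ B, 29 ∈ B, 31 ∈ B
Elements of A not in B: {}

{}


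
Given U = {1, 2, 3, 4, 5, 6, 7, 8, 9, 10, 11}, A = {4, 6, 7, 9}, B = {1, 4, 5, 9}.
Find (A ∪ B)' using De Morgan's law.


U = {1, 2, 3, 4, 5, 6, 7, 8, 9, 10, 11}
A = {4, 6, 7, 9}, B = {1, 4, 5, 9}
A ∪ B = {1, 4, 5, 6, 7, 9}
(A ∪ B)' = U \ (A ∪ B) = {2, 3, 8, 10, 11}
Verification via A' ∩ B': A' = {1, 2, 3, 5, 8, 10, 11}, B' = {2, 3, 6, 7, 8, 10, 11}
A' ∩ B' = {2, 3, 8, 10, 11} ✓

{2, 3, 8, 10, 11}


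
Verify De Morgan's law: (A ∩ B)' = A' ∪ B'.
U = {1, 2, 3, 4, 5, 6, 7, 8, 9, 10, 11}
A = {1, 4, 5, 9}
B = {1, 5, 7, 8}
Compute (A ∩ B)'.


U = {1, 2, 3, 4, 5, 6, 7, 8, 9, 10, 11}
A = {1, 4, 5, 9}, B = {1, 5, 7, 8}
A ∩ B = {1, 5}
(A ∩ B)' = U \ (A ∩ B) = {2, 3, 4, 6, 7, 8, 9, 10, 11}
Verification via A' ∪ B': A' = {2, 3, 6, 7, 8, 10, 11}, B' = {2, 3, 4, 6, 9, 10, 11}
A' ∪ B' = {2, 3, 4, 6, 7, 8, 9, 10, 11} ✓

{2, 3, 4, 6, 7, 8, 9, 10, 11}


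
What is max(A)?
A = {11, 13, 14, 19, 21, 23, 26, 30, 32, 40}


Set A = {11, 13, 14, 19, 21, 23, 26, 30, 32, 40}
Elements in ascending order: 11, 13, 14, 19, 21, 23, 26, 30, 32, 40
The largest element is 40.

40


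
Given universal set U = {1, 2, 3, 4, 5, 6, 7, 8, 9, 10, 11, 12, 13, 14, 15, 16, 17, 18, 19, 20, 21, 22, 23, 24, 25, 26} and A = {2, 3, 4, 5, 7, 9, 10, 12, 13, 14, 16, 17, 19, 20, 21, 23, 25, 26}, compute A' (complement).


Universal set U = {1, 2, 3, 4, 5, 6, 7, 8, 9, 10, 11, 12, 13, 14, 15, 16, 17, 18, 19, 20, 21, 22, 23, 24, 25, 26}
Set A = {2, 3, 4, 5, 7, 9, 10, 12, 13, 14, 16, 17, 19, 20, 21, 23, 25, 26}
A' = U \ A = elements in U but not in A
Checking each element of U:
1 (not in A, include), 2 (in A, exclude), 3 (in A, exclude), 4 (in A, exclude), 5 (in A, exclude), 6 (not in A, include), 7 (in A, exclude), 8 (not in A, include), 9 (in A, exclude), 10 (in A, exclude), 11 (not in A, include), 12 (in A, exclude), 13 (in A, exclude), 14 (in A, exclude), 15 (not in A, include), 16 (in A, exclude), 17 (in A, exclude), 18 (not in A, include), 19 (in A, exclude), 20 (in A, exclude), 21 (in A, exclude), 22 (not in A, include), 23 (in A, exclude), 24 (not in A, include), 25 (in A, exclude), 26 (in A, exclude)
A' = {1, 6, 8, 11, 15, 18, 22, 24}

{1, 6, 8, 11, 15, 18, 22, 24}


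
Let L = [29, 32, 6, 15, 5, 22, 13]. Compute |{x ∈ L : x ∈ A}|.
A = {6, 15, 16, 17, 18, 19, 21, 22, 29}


Set A = {6, 15, 16, 17, 18, 19, 21, 22, 29}
Candidates: [29, 32, 6, 15, 5, 22, 13]
Check each candidate:
29 ∈ A, 32 ∉ A, 6 ∈ A, 15 ∈ A, 5 ∉ A, 22 ∈ A, 13 ∉ A
Count of candidates in A: 4

4


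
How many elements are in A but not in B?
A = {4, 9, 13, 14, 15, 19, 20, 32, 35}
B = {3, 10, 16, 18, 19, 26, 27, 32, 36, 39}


Set A = {4, 9, 13, 14, 15, 19, 20, 32, 35}
Set B = {3, 10, 16, 18, 19, 26, 27, 32, 36, 39}
A \ B = {4, 9, 13, 14, 15, 20, 35}
|A \ B| = 7

7


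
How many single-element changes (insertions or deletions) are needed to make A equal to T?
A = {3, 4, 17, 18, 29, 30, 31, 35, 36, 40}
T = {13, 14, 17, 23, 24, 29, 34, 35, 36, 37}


Set A = {3, 4, 17, 18, 29, 30, 31, 35, 36, 40}
Set T = {13, 14, 17, 23, 24, 29, 34, 35, 36, 37}
Elements to remove from A (in A, not in T): {3, 4, 18, 30, 31, 40} → 6 removals
Elements to add to A (in T, not in A): {13, 14, 23, 24, 34, 37} → 6 additions
Total edits = 6 + 6 = 12

12


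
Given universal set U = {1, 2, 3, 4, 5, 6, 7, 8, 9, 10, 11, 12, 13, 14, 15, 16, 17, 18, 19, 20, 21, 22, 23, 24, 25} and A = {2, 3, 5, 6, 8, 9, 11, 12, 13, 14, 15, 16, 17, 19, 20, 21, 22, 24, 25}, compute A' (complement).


Universal set U = {1, 2, 3, 4, 5, 6, 7, 8, 9, 10, 11, 12, 13, 14, 15, 16, 17, 18, 19, 20, 21, 22, 23, 24, 25}
Set A = {2, 3, 5, 6, 8, 9, 11, 12, 13, 14, 15, 16, 17, 19, 20, 21, 22, 24, 25}
A' = U \ A = elements in U but not in A
Checking each element of U:
1 (not in A, include), 2 (in A, exclude), 3 (in A, exclude), 4 (not in A, include), 5 (in A, exclude), 6 (in A, exclude), 7 (not in A, include), 8 (in A, exclude), 9 (in A, exclude), 10 (not in A, include), 11 (in A, exclude), 12 (in A, exclude), 13 (in A, exclude), 14 (in A, exclude), 15 (in A, exclude), 16 (in A, exclude), 17 (in A, exclude), 18 (not in A, include), 19 (in A, exclude), 20 (in A, exclude), 21 (in A, exclude), 22 (in A, exclude), 23 (not in A, include), 24 (in A, exclude), 25 (in A, exclude)
A' = {1, 4, 7, 10, 18, 23}

{1, 4, 7, 10, 18, 23}


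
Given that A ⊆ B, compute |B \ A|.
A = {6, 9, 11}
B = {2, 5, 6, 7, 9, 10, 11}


Set A = {6, 9, 11}, |A| = 3
Set B = {2, 5, 6, 7, 9, 10, 11}, |B| = 7
Since A ⊆ B: B \ A = {2, 5, 7, 10}
|B| - |A| = 7 - 3 = 4

4


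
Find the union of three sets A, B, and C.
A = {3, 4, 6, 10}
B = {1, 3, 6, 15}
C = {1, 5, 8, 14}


Set A = {3, 4, 6, 10}
Set B = {1, 3, 6, 15}
Set C = {1, 5, 8, 14}
First, A ∪ B = {1, 3, 4, 6, 10, 15}
Then, (A ∪ B) ∪ C = {1, 3, 4, 5, 6, 8, 10, 14, 15}

{1, 3, 4, 5, 6, 8, 10, 14, 15}


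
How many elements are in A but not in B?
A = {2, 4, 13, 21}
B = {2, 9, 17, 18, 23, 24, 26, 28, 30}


Set A = {2, 4, 13, 21}
Set B = {2, 9, 17, 18, 23, 24, 26, 28, 30}
A \ B = {4, 13, 21}
|A \ B| = 3

3


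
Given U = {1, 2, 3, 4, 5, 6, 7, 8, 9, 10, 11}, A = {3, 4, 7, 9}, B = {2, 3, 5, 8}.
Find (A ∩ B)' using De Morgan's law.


U = {1, 2, 3, 4, 5, 6, 7, 8, 9, 10, 11}
A = {3, 4, 7, 9}, B = {2, 3, 5, 8}
A ∩ B = {3}
(A ∩ B)' = U \ (A ∩ B) = {1, 2, 4, 5, 6, 7, 8, 9, 10, 11}
Verification via A' ∪ B': A' = {1, 2, 5, 6, 8, 10, 11}, B' = {1, 4, 6, 7, 9, 10, 11}
A' ∪ B' = {1, 2, 4, 5, 6, 7, 8, 9, 10, 11} ✓

{1, 2, 4, 5, 6, 7, 8, 9, 10, 11}


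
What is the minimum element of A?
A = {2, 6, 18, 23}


Set A = {2, 6, 18, 23}
Elements in ascending order: 2, 6, 18, 23
The smallest element is 2.

2


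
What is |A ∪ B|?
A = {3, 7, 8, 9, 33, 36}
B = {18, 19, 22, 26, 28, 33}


Set A = {3, 7, 8, 9, 33, 36}, |A| = 6
Set B = {18, 19, 22, 26, 28, 33}, |B| = 6
A ∩ B = {33}, |A ∩ B| = 1
|A ∪ B| = |A| + |B| - |A ∩ B| = 6 + 6 - 1 = 11

11


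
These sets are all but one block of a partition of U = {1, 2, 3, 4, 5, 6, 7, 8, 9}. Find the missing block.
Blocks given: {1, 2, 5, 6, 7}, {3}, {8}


U = {1, 2, 3, 4, 5, 6, 7, 8, 9}
Shown blocks: {1, 2, 5, 6, 7}, {3}, {8}
A partition's blocks are pairwise disjoint and cover U, so the missing block = U \ (union of shown blocks).
Union of shown blocks: {1, 2, 3, 5, 6, 7, 8}
Missing block = U \ (union) = {4, 9}

{4, 9}


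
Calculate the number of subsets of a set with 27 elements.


The set has 27 elements.
The power set contains all possible subsets.
|P(A)| = 2^|A| = 2^27 = 134217728

134217728


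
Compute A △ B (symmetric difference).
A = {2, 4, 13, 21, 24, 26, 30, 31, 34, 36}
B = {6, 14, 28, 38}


Set A = {2, 4, 13, 21, 24, 26, 30, 31, 34, 36}
Set B = {6, 14, 28, 38}
A △ B = (A \ B) ∪ (B \ A)
Elements in A but not B: {2, 4, 13, 21, 24, 26, 30, 31, 34, 36}
Elements in B but not A: {6, 14, 28, 38}
A △ B = {2, 4, 6, 13, 14, 21, 24, 26, 28, 30, 31, 34, 36, 38}

{2, 4, 6, 13, 14, 21, 24, 26, 28, 30, 31, 34, 36, 38}


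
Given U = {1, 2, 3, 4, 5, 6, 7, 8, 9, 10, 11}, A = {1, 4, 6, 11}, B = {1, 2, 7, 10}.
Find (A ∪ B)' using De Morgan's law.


U = {1, 2, 3, 4, 5, 6, 7, 8, 9, 10, 11}
A = {1, 4, 6, 11}, B = {1, 2, 7, 10}
A ∪ B = {1, 2, 4, 6, 7, 10, 11}
(A ∪ B)' = U \ (A ∪ B) = {3, 5, 8, 9}
Verification via A' ∩ B': A' = {2, 3, 5, 7, 8, 9, 10}, B' = {3, 4, 5, 6, 8, 9, 11}
A' ∩ B' = {3, 5, 8, 9} ✓

{3, 5, 8, 9}


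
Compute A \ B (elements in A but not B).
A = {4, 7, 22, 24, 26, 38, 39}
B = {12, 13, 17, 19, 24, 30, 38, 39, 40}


Set A = {4, 7, 22, 24, 26, 38, 39}
Set B = {12, 13, 17, 19, 24, 30, 38, 39, 40}
A \ B includes elements in A that are not in B.
Check each element of A:
4 (not in B, keep), 7 (not in B, keep), 22 (not in B, keep), 24 (in B, remove), 26 (not in B, keep), 38 (in B, remove), 39 (in B, remove)
A \ B = {4, 7, 22, 26}

{4, 7, 22, 26}


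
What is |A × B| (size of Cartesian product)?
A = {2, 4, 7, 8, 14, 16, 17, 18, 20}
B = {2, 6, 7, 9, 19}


Set A = {2, 4, 7, 8, 14, 16, 17, 18, 20} has 9 elements.
Set B = {2, 6, 7, 9, 19} has 5 elements.
|A × B| = |A| × |B| = 9 × 5 = 45

45


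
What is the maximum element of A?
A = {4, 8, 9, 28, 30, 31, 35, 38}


Set A = {4, 8, 9, 28, 30, 31, 35, 38}
Elements in ascending order: 4, 8, 9, 28, 30, 31, 35, 38
The largest element is 38.

38


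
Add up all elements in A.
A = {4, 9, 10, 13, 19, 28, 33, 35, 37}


Set A = {4, 9, 10, 13, 19, 28, 33, 35, 37}
Sum = 4 + 9 + 10 + 13 + 19 + 28 + 33 + 35 + 37 = 188

188


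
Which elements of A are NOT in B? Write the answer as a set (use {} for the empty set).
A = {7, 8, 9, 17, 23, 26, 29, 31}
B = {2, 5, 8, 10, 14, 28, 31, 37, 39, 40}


Set A = {7, 8, 9, 17, 23, 26, 29, 31}
Set B = {2, 5, 8, 10, 14, 28, 31, 37, 39, 40}
Check each element of A against B:
7 ∉ B (include), 8 ∈ B, 9 ∉ B (include), 17 ∉ B (include), 23 ∉ B (include), 26 ∉ B (include), 29 ∉ B (include), 31 ∈ B
Elements of A not in B: {7, 9, 17, 23, 26, 29}

{7, 9, 17, 23, 26, 29}


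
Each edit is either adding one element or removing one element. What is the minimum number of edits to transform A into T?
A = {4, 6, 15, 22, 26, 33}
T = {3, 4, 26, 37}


Set A = {4, 6, 15, 22, 26, 33}
Set T = {3, 4, 26, 37}
Elements to remove from A (in A, not in T): {6, 15, 22, 33} → 4 removals
Elements to add to A (in T, not in A): {3, 37} → 2 additions
Total edits = 4 + 2 = 6

6


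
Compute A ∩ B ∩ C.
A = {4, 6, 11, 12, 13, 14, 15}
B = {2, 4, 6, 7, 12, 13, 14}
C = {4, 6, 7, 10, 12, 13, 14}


Set A = {4, 6, 11, 12, 13, 14, 15}
Set B = {2, 4, 6, 7, 12, 13, 14}
Set C = {4, 6, 7, 10, 12, 13, 14}
First, A ∩ B = {4, 6, 12, 13, 14}
Then, (A ∩ B) ∩ C = {4, 6, 12, 13, 14}

{4, 6, 12, 13, 14}


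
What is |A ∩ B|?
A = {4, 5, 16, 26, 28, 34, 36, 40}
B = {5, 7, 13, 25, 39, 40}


Set A = {4, 5, 16, 26, 28, 34, 36, 40}
Set B = {5, 7, 13, 25, 39, 40}
A ∩ B = {5, 40}
|A ∩ B| = 2

2


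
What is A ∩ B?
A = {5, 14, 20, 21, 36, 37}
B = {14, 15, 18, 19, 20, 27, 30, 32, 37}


Set A = {5, 14, 20, 21, 36, 37}
Set B = {14, 15, 18, 19, 20, 27, 30, 32, 37}
A ∩ B includes only elements in both sets.
Check each element of A against B:
5 ✗, 14 ✓, 20 ✓, 21 ✗, 36 ✗, 37 ✓
A ∩ B = {14, 20, 37}

{14, 20, 37}


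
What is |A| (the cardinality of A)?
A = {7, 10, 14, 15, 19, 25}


Set A = {7, 10, 14, 15, 19, 25}
Listing elements: 7, 10, 14, 15, 19, 25
Counting: 6 elements
|A| = 6

6


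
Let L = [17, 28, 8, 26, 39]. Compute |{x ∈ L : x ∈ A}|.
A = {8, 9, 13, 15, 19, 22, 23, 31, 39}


Set A = {8, 9, 13, 15, 19, 22, 23, 31, 39}
Candidates: [17, 28, 8, 26, 39]
Check each candidate:
17 ∉ A, 28 ∉ A, 8 ∈ A, 26 ∉ A, 39 ∈ A
Count of candidates in A: 2

2


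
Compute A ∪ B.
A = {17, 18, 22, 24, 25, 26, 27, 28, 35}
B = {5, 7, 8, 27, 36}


Set A = {17, 18, 22, 24, 25, 26, 27, 28, 35}
Set B = {5, 7, 8, 27, 36}
A ∪ B includes all elements in either set.
Elements from A: {17, 18, 22, 24, 25, 26, 27, 28, 35}
Elements from B not already included: {5, 7, 8, 36}
A ∪ B = {5, 7, 8, 17, 18, 22, 24, 25, 26, 27, 28, 35, 36}

{5, 7, 8, 17, 18, 22, 24, 25, 26, 27, 28, 35, 36}


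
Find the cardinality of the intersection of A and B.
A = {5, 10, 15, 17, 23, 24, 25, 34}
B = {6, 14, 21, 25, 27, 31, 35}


Set A = {5, 10, 15, 17, 23, 24, 25, 34}
Set B = {6, 14, 21, 25, 27, 31, 35}
A ∩ B = {25}
|A ∩ B| = 1

1


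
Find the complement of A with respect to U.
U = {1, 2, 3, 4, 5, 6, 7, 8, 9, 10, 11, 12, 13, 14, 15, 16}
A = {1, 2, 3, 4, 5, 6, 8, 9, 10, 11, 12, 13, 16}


Universal set U = {1, 2, 3, 4, 5, 6, 7, 8, 9, 10, 11, 12, 13, 14, 15, 16}
Set A = {1, 2, 3, 4, 5, 6, 8, 9, 10, 11, 12, 13, 16}
A' = U \ A = elements in U but not in A
Checking each element of U:
1 (in A, exclude), 2 (in A, exclude), 3 (in A, exclude), 4 (in A, exclude), 5 (in A, exclude), 6 (in A, exclude), 7 (not in A, include), 8 (in A, exclude), 9 (in A, exclude), 10 (in A, exclude), 11 (in A, exclude), 12 (in A, exclude), 13 (in A, exclude), 14 (not in A, include), 15 (not in A, include), 16 (in A, exclude)
A' = {7, 14, 15}

{7, 14, 15}


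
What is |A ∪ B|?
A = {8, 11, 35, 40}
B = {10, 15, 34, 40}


Set A = {8, 11, 35, 40}, |A| = 4
Set B = {10, 15, 34, 40}, |B| = 4
A ∩ B = {40}, |A ∩ B| = 1
|A ∪ B| = |A| + |B| - |A ∩ B| = 4 + 4 - 1 = 7

7


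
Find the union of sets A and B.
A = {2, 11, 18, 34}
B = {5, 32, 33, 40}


Set A = {2, 11, 18, 34}
Set B = {5, 32, 33, 40}
A ∪ B includes all elements in either set.
Elements from A: {2, 11, 18, 34}
Elements from B not already included: {5, 32, 33, 40}
A ∪ B = {2, 5, 11, 18, 32, 33, 34, 40}

{2, 5, 11, 18, 32, 33, 34, 40}
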